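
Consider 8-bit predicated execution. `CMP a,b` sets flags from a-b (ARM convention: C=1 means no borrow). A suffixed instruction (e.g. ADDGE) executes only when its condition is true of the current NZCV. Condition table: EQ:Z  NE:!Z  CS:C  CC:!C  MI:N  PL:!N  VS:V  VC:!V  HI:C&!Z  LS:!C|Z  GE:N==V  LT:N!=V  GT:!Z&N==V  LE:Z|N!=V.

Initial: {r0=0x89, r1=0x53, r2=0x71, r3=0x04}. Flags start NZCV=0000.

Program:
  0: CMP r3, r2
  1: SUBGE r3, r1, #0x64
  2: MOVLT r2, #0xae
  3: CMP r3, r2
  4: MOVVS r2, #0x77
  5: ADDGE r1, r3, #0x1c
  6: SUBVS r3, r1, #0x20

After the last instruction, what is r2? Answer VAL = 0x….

0: ✓ CMP  NZCV=1000
1: · SUBGE
2: ✓ MOVLT  r2←0xae
3: ✓ CMP  NZCV=0000
4: · MOVVS
5: ✓ ADDGE  r1←0x20
6: · SUBVS

VAL = 0xae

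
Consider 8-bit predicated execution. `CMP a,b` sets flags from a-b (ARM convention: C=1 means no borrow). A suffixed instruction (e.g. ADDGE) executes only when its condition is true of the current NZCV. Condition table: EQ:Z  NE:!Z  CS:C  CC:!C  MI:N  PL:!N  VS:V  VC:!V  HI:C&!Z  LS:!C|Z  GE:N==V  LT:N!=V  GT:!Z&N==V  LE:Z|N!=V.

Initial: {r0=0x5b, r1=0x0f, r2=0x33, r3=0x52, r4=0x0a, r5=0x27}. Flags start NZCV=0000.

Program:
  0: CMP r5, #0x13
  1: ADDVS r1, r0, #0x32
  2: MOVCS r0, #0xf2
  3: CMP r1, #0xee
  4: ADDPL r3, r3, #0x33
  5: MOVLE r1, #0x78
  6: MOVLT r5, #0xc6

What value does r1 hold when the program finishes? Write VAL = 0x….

VAL = 0x0f

0: ✓ CMP  NZCV=0010
1: · ADDVS
2: ✓ MOVCS  r0←0xf2
3: ✓ CMP  NZCV=0000
4: ✓ ADDPL  r3←0x85
5: · MOVLE
6: · MOVLT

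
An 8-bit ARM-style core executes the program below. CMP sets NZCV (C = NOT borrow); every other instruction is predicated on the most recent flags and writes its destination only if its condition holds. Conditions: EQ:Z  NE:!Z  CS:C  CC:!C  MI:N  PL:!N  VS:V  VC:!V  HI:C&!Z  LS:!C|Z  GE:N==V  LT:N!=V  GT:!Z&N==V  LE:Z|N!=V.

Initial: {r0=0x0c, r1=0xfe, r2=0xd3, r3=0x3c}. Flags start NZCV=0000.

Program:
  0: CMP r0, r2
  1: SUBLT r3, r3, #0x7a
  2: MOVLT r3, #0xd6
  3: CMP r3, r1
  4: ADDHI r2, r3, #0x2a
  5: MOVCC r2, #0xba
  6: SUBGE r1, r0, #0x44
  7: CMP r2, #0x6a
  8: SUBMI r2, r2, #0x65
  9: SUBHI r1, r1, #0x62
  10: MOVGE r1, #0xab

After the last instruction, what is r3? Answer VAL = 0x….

0: ✓ CMP  NZCV=0000
1: · SUBLT
2: · MOVLT
3: ✓ CMP  NZCV=0000
4: · ADDHI
5: ✓ MOVCC  r2←0xba
6: ✓ SUBGE  r1←0xc8
7: ✓ CMP  NZCV=0011
8: · SUBMI
9: ✓ SUBHI  r1←0x66
10: · MOVGE

VAL = 0x3c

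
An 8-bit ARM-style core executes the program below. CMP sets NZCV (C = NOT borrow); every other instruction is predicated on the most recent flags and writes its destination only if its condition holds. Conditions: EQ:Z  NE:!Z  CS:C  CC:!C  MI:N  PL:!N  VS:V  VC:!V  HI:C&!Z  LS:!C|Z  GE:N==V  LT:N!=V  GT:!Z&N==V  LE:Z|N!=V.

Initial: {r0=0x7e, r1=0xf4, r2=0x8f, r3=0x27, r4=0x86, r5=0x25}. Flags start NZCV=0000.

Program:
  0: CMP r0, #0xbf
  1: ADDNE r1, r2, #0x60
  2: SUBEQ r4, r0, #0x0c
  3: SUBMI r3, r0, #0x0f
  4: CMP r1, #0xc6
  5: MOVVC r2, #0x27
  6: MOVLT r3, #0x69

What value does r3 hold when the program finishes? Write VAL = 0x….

VAL = 0x6f

[0] flags=1001 → (cmp)
[1] flags=1001 NE?T → r1=0xef
[2] flags=1001 EQ?F → skip
[3] flags=1001 MI?T → r3=0x6f
[4] flags=0010 → (cmp)
[5] flags=0010 VC?T → r2=0x27
[6] flags=0010 LT?F → skip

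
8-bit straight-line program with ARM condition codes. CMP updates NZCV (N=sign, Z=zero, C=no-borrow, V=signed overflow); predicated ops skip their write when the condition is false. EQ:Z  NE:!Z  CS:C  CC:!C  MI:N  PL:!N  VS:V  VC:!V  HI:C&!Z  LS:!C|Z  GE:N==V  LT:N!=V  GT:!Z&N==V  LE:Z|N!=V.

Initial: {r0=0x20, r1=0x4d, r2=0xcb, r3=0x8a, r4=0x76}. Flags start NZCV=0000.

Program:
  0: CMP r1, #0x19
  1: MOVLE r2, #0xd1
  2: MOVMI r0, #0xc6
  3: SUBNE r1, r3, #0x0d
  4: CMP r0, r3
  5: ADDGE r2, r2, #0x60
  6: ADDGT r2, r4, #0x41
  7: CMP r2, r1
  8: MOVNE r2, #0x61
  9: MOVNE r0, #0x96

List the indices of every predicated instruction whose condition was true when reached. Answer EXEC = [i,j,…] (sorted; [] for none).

[0] flags=0010 → (cmp)
[1] flags=0010 LE?F → skip
[2] flags=0010 MI?F → skip
[3] flags=0010 NE?T → r1=0x7d
[4] flags=1001 → (cmp)
[5] flags=1001 GE?T → r2=0x2b
[6] flags=1001 GT?T → r2=0xb7
[7] flags=0011 → (cmp)
[8] flags=0011 NE?T → r2=0x61
[9] flags=0011 NE?T → r0=0x96

EXEC = [3,5,6,8,9]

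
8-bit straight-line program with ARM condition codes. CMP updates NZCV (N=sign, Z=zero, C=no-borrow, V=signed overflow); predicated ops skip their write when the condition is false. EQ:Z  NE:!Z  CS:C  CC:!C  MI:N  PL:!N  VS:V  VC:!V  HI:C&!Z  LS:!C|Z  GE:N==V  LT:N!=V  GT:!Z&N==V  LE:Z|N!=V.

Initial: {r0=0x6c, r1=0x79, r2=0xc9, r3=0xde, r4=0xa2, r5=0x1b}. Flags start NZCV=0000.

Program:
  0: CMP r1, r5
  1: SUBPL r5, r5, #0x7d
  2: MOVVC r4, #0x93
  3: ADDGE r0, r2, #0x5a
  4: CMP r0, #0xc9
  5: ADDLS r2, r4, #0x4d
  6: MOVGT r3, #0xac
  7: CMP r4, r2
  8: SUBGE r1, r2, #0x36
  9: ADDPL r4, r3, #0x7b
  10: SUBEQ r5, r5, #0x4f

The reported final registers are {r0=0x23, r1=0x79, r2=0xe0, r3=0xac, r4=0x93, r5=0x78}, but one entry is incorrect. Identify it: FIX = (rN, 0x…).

[0] flags=0010 → (cmp)
[1] flags=0010 PL?T → r5=0x9e
[2] flags=0010 VC?T → r4=0x93
[3] flags=0010 GE?T → r0=0x23
[4] flags=0000 → (cmp)
[5] flags=0000 LS?T → r2=0xe0
[6] flags=0000 GT?T → r3=0xac
[7] flags=1000 → (cmp)
[8] flags=1000 GE?F → skip
[9] flags=1000 PL?F → skip
[10] flags=1000 EQ?F → skip

FIX = (r5, 0x9e)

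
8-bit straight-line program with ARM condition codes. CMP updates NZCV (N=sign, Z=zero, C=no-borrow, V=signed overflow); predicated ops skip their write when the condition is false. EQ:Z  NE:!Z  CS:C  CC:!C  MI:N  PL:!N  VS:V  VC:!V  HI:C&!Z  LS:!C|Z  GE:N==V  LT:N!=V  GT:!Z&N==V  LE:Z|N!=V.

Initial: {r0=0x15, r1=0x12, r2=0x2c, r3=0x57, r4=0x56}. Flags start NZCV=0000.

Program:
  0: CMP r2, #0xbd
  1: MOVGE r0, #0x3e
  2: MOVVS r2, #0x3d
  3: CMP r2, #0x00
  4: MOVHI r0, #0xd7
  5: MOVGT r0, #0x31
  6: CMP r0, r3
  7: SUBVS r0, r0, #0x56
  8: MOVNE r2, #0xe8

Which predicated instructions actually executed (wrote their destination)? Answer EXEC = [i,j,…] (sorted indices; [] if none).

EXEC = [1,4,5,8]

[0] flags=0000 → (cmp)
[1] flags=0000 GE?T → r0=0x3e
[2] flags=0000 VS?F → skip
[3] flags=0010 → (cmp)
[4] flags=0010 HI?T → r0=0xd7
[5] flags=0010 GT?T → r0=0x31
[6] flags=1000 → (cmp)
[7] flags=1000 VS?F → skip
[8] flags=1000 NE?T → r2=0xe8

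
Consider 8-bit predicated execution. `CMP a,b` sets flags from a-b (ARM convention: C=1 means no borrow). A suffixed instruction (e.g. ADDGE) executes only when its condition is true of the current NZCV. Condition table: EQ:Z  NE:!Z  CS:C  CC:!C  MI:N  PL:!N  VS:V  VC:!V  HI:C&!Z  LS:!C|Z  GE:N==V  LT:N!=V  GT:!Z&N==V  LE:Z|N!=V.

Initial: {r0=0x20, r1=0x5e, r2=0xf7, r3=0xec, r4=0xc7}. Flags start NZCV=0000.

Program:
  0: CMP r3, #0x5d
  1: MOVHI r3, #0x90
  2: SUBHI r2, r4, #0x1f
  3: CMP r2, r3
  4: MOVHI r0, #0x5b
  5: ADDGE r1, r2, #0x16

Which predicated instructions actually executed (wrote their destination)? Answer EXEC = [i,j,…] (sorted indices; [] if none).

[0] flags=1010 → (cmp)
[1] flags=1010 HI?T → r3=0x90
[2] flags=1010 HI?T → r2=0xa8
[3] flags=0010 → (cmp)
[4] flags=0010 HI?T → r0=0x5b
[5] flags=0010 GE?T → r1=0xbe

EXEC = [1,2,4,5]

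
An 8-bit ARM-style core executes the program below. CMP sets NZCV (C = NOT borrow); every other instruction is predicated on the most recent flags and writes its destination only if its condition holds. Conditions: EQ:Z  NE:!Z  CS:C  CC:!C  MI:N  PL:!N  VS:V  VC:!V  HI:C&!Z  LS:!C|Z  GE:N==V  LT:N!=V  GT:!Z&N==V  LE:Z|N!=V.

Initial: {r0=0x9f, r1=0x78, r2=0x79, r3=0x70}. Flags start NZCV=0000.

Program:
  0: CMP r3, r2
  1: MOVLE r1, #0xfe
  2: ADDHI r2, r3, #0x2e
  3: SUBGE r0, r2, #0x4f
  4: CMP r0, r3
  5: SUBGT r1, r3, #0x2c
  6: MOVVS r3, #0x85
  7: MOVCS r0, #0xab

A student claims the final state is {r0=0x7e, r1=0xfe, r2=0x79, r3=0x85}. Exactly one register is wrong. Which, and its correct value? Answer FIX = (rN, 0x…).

[0] flags=1000 → (cmp)
[1] flags=1000 LE?T → r1=0xfe
[2] flags=1000 HI?F → skip
[3] flags=1000 GE?F → skip
[4] flags=0011 → (cmp)
[5] flags=0011 GT?F → skip
[6] flags=0011 VS?T → r3=0x85
[7] flags=0011 CS?T → r0=0xab

FIX = (r0, 0xab)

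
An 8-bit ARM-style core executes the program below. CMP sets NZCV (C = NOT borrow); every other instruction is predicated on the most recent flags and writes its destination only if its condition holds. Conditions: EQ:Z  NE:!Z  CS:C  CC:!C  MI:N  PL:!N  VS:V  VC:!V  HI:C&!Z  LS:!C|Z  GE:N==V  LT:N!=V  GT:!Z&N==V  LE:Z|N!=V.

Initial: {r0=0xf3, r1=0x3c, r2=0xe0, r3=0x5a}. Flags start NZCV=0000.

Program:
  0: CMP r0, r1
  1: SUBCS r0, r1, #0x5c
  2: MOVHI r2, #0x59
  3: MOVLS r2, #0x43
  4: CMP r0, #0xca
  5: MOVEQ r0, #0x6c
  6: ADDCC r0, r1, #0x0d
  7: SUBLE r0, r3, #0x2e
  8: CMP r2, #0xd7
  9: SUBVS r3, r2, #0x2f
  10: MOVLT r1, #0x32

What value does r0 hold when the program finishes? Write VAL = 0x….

VAL = 0xe0

0: ✓ CMP  NZCV=1010
1: ✓ SUBCS  r0←0xe0
2: ✓ MOVHI  r2←0x59
3: · MOVLS
4: ✓ CMP  NZCV=0010
5: · MOVEQ
6: · ADDCC
7: · SUBLE
8: ✓ CMP  NZCV=1001
9: ✓ SUBVS  r3←0x2a
10: · MOVLT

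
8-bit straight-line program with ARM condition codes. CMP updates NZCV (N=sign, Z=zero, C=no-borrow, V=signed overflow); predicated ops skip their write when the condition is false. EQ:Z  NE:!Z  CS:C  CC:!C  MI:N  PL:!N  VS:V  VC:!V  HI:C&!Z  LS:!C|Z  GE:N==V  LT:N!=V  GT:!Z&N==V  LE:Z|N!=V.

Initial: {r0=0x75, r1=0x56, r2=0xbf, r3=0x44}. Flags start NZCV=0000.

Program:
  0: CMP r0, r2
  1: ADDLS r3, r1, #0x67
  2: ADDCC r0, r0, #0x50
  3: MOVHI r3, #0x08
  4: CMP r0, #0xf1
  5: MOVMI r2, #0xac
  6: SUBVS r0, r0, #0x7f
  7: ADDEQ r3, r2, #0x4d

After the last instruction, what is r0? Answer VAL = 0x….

[0] flags=1001 → (cmp)
[1] flags=1001 LS?T → r3=0xbd
[2] flags=1001 CC?T → r0=0xc5
[3] flags=1001 HI?F → skip
[4] flags=1000 → (cmp)
[5] flags=1000 MI?T → r2=0xac
[6] flags=1000 VS?F → skip
[7] flags=1000 EQ?F → skip

VAL = 0xc5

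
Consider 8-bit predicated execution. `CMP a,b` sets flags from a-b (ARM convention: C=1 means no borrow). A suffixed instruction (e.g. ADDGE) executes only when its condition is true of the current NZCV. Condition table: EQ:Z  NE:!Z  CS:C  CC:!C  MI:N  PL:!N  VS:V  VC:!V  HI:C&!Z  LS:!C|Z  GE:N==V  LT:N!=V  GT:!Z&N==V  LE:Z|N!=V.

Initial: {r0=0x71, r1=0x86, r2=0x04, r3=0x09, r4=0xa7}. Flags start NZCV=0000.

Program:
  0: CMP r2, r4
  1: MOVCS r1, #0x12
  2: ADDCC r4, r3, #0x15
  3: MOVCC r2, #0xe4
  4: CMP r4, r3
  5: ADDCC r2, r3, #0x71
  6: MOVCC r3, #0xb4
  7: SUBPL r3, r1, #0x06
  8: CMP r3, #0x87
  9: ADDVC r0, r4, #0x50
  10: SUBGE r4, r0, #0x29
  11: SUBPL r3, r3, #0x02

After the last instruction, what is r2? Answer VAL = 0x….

[0] flags=0000 → (cmp)
[1] flags=0000 CS?F → skip
[2] flags=0000 CC?T → r4=0x1e
[3] flags=0000 CC?T → r2=0xe4
[4] flags=0010 → (cmp)
[5] flags=0010 CC?F → skip
[6] flags=0010 CC?F → skip
[7] flags=0010 PL?T → r3=0x80
[8] flags=1000 → (cmp)
[9] flags=1000 VC?T → r0=0x6e
[10] flags=1000 GE?F → skip
[11] flags=1000 PL?F → skip

VAL = 0xe4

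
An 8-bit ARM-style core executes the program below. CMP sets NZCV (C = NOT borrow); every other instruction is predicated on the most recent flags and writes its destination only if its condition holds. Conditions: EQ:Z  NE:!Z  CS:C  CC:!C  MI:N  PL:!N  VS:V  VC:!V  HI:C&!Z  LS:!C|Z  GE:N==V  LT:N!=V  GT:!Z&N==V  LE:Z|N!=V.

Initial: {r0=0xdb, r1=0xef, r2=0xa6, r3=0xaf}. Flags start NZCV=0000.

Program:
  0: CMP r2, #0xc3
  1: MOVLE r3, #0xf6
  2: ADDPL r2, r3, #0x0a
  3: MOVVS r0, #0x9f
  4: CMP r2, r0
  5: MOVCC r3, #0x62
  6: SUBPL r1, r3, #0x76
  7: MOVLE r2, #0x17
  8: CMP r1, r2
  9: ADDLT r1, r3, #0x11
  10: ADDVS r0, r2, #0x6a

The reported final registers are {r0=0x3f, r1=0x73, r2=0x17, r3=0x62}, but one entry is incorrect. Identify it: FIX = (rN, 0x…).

FIX = (r0, 0xdb)

[0] flags=1000 → (cmp)
[1] flags=1000 LE?T → r3=0xf6
[2] flags=1000 PL?F → skip
[3] flags=1000 VS?F → skip
[4] flags=1000 → (cmp)
[5] flags=1000 CC?T → r3=0x62
[6] flags=1000 PL?F → skip
[7] flags=1000 LE?T → r2=0x17
[8] flags=1010 → (cmp)
[9] flags=1010 LT?T → r1=0x73
[10] flags=1010 VS?F → skip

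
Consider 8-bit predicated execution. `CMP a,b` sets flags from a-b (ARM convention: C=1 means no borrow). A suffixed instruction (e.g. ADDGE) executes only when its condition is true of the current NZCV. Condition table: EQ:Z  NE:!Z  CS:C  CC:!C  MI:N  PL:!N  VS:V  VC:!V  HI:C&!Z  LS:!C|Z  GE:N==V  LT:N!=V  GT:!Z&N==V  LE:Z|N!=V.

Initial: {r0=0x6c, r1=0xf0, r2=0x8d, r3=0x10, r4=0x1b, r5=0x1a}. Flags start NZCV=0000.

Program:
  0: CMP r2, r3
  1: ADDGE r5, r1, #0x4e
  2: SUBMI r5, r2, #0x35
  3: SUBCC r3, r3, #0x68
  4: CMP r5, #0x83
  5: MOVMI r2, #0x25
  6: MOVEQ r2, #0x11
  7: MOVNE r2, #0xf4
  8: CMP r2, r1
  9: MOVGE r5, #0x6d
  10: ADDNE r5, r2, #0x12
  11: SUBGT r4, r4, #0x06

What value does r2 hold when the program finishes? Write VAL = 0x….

0: ✓ CMP  NZCV=0011
1: · ADDGE
2: · SUBMI
3: · SUBCC
4: ✓ CMP  NZCV=1001
5: ✓ MOVMI  r2←0x25
6: · MOVEQ
7: ✓ MOVNE  r2←0xf4
8: ✓ CMP  NZCV=0010
9: ✓ MOVGE  r5←0x6d
10: ✓ ADDNE  r5←0x06
11: ✓ SUBGT  r4←0x15

VAL = 0xf4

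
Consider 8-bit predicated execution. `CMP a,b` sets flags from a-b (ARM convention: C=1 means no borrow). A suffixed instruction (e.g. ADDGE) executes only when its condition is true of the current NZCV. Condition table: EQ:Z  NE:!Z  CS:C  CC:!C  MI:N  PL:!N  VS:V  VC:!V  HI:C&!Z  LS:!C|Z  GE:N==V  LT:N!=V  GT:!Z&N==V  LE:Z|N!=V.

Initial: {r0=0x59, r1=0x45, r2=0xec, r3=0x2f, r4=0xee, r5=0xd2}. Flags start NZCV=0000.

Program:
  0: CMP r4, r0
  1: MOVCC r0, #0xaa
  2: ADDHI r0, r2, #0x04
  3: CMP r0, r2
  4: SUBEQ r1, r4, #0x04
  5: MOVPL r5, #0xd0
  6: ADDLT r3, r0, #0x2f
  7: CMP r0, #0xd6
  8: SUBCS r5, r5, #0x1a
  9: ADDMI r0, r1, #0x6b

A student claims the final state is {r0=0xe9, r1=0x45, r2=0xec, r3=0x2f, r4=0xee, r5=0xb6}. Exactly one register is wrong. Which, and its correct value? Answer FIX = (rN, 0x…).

0: ✓ CMP  NZCV=1010
1: · MOVCC
2: ✓ ADDHI  r0←0xf0
3: ✓ CMP  NZCV=0010
4: · SUBEQ
5: ✓ MOVPL  r5←0xd0
6: · ADDLT
7: ✓ CMP  NZCV=0010
8: ✓ SUBCS  r5←0xb6
9: · ADDMI

FIX = (r0, 0xf0)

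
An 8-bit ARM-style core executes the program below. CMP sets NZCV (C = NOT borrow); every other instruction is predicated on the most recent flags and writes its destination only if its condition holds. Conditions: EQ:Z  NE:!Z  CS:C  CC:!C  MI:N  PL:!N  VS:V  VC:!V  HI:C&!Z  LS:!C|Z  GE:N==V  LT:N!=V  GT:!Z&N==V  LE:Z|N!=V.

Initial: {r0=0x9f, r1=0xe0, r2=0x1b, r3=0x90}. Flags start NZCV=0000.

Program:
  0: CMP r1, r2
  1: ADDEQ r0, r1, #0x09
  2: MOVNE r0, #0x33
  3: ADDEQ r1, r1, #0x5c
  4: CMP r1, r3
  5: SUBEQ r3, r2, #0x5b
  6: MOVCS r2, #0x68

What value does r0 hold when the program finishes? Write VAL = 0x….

VAL = 0x33

[0] flags=1010 → (cmp)
[1] flags=1010 EQ?F → skip
[2] flags=1010 NE?T → r0=0x33
[3] flags=1010 EQ?F → skip
[4] flags=0010 → (cmp)
[5] flags=0010 EQ?F → skip
[6] flags=0010 CS?T → r2=0x68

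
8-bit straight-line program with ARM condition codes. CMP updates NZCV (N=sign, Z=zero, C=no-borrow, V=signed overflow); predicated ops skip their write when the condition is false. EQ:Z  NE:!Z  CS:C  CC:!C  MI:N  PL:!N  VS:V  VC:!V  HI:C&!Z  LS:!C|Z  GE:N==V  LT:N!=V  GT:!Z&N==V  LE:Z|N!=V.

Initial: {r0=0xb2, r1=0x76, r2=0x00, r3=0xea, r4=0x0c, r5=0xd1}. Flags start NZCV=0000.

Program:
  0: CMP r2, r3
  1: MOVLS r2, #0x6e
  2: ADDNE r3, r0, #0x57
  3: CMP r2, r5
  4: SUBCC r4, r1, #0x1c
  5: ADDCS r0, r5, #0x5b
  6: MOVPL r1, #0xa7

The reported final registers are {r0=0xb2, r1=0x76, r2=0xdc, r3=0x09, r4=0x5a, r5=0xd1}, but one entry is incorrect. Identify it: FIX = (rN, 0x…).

FIX = (r2, 0x6e)

0: ✓ CMP  NZCV=0000
1: ✓ MOVLS  r2←0x6e
2: ✓ ADDNE  r3←0x09
3: ✓ CMP  NZCV=1001
4: ✓ SUBCC  r4←0x5a
5: · ADDCS
6: · MOVPL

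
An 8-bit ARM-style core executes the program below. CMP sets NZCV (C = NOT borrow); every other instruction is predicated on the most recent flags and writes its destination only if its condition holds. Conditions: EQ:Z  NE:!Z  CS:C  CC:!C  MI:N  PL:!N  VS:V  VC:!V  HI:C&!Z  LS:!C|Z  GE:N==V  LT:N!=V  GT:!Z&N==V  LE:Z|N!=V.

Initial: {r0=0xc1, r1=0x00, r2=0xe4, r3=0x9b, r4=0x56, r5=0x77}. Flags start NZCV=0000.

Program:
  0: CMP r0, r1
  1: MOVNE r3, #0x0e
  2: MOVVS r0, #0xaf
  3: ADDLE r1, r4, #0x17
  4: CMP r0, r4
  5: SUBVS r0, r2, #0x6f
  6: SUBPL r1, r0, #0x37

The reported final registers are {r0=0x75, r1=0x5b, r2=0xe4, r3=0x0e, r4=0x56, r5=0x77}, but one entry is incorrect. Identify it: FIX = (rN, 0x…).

FIX = (r1, 0x3e)

[0] flags=1010 → (cmp)
[1] flags=1010 NE?T → r3=0x0e
[2] flags=1010 VS?F → skip
[3] flags=1010 LE?T → r1=0x6d
[4] flags=0011 → (cmp)
[5] flags=0011 VS?T → r0=0x75
[6] flags=0011 PL?T → r1=0x3e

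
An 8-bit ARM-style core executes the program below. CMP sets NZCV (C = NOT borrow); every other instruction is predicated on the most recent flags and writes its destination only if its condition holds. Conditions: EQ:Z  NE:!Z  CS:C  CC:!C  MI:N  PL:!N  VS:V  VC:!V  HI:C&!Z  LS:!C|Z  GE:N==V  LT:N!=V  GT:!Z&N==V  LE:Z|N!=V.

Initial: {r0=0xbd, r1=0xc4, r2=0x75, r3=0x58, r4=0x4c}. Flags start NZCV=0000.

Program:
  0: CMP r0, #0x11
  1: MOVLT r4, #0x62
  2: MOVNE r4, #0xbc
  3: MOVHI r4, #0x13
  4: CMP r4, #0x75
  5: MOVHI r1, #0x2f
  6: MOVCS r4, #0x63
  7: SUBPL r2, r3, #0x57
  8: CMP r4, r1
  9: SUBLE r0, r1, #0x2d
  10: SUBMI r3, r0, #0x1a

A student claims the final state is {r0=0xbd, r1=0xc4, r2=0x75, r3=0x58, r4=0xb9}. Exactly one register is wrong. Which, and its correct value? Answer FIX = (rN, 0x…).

[0] flags=1010 → (cmp)
[1] flags=1010 LT?T → r4=0x62
[2] flags=1010 NE?T → r4=0xbc
[3] flags=1010 HI?T → r4=0x13
[4] flags=1000 → (cmp)
[5] flags=1000 HI?F → skip
[6] flags=1000 CS?F → skip
[7] flags=1000 PL?F → skip
[8] flags=0000 → (cmp)
[9] flags=0000 LE?F → skip
[10] flags=0000 MI?F → skip

FIX = (r4, 0x13)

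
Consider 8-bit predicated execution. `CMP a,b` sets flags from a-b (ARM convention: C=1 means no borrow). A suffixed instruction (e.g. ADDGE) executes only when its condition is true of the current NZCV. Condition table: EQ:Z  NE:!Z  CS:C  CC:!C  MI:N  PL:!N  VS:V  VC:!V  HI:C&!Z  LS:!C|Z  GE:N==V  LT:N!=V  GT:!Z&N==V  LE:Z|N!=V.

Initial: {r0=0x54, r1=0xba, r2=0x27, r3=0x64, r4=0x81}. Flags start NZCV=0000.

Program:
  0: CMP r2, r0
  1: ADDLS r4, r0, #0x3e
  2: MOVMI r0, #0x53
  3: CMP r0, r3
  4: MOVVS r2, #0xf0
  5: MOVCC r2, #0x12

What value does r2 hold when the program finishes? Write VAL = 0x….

VAL = 0x12

[0] flags=1000 → (cmp)
[1] flags=1000 LS?T → r4=0x92
[2] flags=1000 MI?T → r0=0x53
[3] flags=1000 → (cmp)
[4] flags=1000 VS?F → skip
[5] flags=1000 CC?T → r2=0x12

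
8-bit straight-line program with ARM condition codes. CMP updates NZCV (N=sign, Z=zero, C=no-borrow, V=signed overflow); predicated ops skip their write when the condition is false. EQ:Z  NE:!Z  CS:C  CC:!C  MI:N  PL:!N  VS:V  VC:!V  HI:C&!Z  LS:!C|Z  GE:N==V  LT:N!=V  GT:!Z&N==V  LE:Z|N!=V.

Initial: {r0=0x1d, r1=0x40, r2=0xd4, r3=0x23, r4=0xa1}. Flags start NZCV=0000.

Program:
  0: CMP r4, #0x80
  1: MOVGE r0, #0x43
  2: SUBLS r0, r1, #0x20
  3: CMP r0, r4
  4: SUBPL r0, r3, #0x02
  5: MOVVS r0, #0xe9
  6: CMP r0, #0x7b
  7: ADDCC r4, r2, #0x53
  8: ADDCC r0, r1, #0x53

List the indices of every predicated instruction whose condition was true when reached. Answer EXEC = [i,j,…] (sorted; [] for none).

[0] flags=0010 → (cmp)
[1] flags=0010 GE?T → r0=0x43
[2] flags=0010 LS?F → skip
[3] flags=1001 → (cmp)
[4] flags=1001 PL?F → skip
[5] flags=1001 VS?T → r0=0xe9
[6] flags=0011 → (cmp)
[7] flags=0011 CC?F → skip
[8] flags=0011 CC?F → skip

EXEC = [1,5]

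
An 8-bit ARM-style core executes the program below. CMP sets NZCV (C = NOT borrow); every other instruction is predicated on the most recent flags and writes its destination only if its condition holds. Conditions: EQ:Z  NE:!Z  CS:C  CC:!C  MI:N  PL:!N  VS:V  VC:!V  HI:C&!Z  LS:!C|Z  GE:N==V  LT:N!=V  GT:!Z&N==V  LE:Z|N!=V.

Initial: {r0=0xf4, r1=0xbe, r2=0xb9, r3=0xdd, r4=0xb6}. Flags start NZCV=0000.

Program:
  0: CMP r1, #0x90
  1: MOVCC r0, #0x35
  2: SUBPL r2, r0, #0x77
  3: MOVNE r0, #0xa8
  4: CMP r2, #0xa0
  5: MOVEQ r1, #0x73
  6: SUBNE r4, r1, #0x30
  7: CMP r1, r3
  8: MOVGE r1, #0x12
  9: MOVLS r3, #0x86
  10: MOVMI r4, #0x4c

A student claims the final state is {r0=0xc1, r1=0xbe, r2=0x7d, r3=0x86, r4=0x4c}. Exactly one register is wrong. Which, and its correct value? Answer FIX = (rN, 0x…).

0: ✓ CMP  NZCV=0010
1: · MOVCC
2: ✓ SUBPL  r2←0x7d
3: ✓ MOVNE  r0←0xa8
4: ✓ CMP  NZCV=1001
5: · MOVEQ
6: ✓ SUBNE  r4←0x8e
7: ✓ CMP  NZCV=1000
8: · MOVGE
9: ✓ MOVLS  r3←0x86
10: ✓ MOVMI  r4←0x4c

FIX = (r0, 0xa8)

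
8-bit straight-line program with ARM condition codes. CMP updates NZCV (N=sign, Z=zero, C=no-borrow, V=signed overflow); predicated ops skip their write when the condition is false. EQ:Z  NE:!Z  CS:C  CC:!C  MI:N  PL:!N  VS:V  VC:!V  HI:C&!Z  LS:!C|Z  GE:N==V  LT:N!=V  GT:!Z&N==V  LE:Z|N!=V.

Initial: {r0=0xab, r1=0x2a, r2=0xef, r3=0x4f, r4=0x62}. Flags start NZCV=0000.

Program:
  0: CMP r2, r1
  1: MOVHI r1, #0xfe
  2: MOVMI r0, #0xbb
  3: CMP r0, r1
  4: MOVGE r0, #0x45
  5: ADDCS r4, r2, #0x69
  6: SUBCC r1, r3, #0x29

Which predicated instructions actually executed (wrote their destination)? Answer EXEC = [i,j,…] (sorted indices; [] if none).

[0] flags=1010 → (cmp)
[1] flags=1010 HI?T → r1=0xfe
[2] flags=1010 MI?T → r0=0xbb
[3] flags=1000 → (cmp)
[4] flags=1000 GE?F → skip
[5] flags=1000 CS?F → skip
[6] flags=1000 CC?T → r1=0x26

EXEC = [1,2,6]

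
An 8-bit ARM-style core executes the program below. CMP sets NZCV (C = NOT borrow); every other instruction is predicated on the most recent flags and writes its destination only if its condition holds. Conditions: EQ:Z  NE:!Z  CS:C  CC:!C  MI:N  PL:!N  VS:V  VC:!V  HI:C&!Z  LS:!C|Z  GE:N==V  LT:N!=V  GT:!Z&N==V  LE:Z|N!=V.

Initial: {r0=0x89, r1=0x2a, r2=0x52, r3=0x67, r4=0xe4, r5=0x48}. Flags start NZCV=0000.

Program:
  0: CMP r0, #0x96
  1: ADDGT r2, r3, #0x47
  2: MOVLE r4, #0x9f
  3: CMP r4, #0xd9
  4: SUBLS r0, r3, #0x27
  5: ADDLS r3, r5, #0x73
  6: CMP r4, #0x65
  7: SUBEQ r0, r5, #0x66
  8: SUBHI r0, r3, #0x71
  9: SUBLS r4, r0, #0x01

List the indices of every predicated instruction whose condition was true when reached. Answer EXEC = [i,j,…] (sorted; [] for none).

EXEC = [2,4,5,8]

[0] flags=1000 → (cmp)
[1] flags=1000 GT?F → skip
[2] flags=1000 LE?T → r4=0x9f
[3] flags=1000 → (cmp)
[4] flags=1000 LS?T → r0=0x40
[5] flags=1000 LS?T → r3=0xbb
[6] flags=0011 → (cmp)
[7] flags=0011 EQ?F → skip
[8] flags=0011 HI?T → r0=0x4a
[9] flags=0011 LS?F → skip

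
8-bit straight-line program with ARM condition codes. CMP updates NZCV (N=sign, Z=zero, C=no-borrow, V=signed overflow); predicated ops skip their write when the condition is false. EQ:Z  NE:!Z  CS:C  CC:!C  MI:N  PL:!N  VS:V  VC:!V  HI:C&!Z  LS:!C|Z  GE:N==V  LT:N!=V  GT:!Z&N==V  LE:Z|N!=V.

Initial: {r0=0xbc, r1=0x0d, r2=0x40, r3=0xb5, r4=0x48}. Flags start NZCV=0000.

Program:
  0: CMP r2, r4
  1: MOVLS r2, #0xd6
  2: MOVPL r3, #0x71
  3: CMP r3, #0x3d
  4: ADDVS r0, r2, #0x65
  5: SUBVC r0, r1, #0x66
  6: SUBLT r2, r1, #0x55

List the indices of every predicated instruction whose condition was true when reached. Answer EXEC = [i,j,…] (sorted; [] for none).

[0] flags=1000 → (cmp)
[1] flags=1000 LS?T → r2=0xd6
[2] flags=1000 PL?F → skip
[3] flags=0011 → (cmp)
[4] flags=0011 VS?T → r0=0x3b
[5] flags=0011 VC?F → skip
[6] flags=0011 LT?T → r2=0xb8

EXEC = [1,4,6]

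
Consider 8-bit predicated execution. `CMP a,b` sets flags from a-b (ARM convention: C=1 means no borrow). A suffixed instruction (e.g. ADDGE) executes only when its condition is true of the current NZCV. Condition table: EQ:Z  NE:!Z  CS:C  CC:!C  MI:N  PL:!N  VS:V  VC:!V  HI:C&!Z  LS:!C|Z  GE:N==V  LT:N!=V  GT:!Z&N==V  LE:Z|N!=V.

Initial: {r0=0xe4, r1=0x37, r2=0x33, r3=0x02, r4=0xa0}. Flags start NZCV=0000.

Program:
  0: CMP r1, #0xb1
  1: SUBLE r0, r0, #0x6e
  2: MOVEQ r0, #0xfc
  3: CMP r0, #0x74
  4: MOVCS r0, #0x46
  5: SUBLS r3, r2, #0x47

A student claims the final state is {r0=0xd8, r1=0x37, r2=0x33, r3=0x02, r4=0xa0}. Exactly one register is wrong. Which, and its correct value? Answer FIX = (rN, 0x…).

[0] flags=1001 → (cmp)
[1] flags=1001 LE?F → skip
[2] flags=1001 EQ?F → skip
[3] flags=0011 → (cmp)
[4] flags=0011 CS?T → r0=0x46
[5] flags=0011 LS?F → skip

FIX = (r0, 0x46)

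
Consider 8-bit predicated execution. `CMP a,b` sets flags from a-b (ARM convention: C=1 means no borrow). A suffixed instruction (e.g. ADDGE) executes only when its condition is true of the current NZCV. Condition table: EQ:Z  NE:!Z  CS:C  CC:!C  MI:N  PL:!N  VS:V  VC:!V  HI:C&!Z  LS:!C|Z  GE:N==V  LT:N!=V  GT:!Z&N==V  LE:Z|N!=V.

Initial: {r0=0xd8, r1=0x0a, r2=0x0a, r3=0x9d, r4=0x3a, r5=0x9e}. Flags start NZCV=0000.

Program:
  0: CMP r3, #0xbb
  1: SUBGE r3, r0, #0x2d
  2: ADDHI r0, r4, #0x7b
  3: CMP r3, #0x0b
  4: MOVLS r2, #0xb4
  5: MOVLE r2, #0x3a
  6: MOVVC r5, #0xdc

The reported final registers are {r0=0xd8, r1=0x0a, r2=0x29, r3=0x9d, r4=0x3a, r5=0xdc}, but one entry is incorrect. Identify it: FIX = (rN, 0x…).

FIX = (r2, 0x3a)

0: ✓ CMP  NZCV=1000
1: · SUBGE
2: · ADDHI
3: ✓ CMP  NZCV=1010
4: · MOVLS
5: ✓ MOVLE  r2←0x3a
6: ✓ MOVVC  r5←0xdc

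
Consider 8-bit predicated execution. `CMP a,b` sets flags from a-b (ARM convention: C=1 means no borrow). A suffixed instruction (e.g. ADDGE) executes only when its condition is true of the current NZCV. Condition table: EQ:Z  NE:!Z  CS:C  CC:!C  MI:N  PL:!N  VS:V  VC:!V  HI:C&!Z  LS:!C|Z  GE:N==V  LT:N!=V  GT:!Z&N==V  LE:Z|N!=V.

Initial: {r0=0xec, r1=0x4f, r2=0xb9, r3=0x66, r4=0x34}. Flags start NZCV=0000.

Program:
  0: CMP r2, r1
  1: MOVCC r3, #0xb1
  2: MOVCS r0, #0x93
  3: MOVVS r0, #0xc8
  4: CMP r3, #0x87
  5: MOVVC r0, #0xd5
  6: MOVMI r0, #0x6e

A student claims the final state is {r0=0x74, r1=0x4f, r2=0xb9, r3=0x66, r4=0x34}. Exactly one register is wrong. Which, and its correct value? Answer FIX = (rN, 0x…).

0: ✓ CMP  NZCV=0011
1: · MOVCC
2: ✓ MOVCS  r0←0x93
3: ✓ MOVVS  r0←0xc8
4: ✓ CMP  NZCV=1001
5: · MOVVC
6: ✓ MOVMI  r0←0x6e

FIX = (r0, 0x6e)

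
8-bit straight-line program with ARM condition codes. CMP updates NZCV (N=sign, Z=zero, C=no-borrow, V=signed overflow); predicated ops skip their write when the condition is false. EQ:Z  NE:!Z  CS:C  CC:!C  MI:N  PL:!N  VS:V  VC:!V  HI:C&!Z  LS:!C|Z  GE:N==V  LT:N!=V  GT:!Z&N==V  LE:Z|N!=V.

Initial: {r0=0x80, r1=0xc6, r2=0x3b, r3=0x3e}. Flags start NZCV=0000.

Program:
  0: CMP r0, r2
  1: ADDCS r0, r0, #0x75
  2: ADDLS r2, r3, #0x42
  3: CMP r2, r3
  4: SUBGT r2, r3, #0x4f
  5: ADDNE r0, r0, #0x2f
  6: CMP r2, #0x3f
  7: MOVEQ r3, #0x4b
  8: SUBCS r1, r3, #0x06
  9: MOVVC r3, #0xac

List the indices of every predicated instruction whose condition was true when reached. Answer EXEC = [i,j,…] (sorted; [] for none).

EXEC = [1,5,9]

0: ✓ CMP  NZCV=0011
1: ✓ ADDCS  r0←0xf5
2: · ADDLS
3: ✓ CMP  NZCV=1000
4: · SUBGT
5: ✓ ADDNE  r0←0x24
6: ✓ CMP  NZCV=1000
7: · MOVEQ
8: · SUBCS
9: ✓ MOVVC  r3←0xac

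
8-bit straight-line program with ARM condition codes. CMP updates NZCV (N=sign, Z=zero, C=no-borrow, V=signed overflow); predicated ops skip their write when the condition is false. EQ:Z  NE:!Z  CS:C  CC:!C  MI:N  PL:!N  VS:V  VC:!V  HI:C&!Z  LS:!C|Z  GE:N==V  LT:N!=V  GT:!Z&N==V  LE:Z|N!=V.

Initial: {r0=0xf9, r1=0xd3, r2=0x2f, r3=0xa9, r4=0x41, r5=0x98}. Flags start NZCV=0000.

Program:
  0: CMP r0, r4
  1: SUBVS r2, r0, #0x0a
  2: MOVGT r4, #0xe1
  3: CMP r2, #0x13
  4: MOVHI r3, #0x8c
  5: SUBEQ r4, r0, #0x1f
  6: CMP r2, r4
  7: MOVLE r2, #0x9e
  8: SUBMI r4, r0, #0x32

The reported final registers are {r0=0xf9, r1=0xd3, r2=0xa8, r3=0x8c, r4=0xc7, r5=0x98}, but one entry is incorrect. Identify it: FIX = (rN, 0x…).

FIX = (r2, 0x9e)

[0] flags=1010 → (cmp)
[1] flags=1010 VS?F → skip
[2] flags=1010 GT?F → skip
[3] flags=0010 → (cmp)
[4] flags=0010 HI?T → r3=0x8c
[5] flags=0010 EQ?F → skip
[6] flags=1000 → (cmp)
[7] flags=1000 LE?T → r2=0x9e
[8] flags=1000 MI?T → r4=0xc7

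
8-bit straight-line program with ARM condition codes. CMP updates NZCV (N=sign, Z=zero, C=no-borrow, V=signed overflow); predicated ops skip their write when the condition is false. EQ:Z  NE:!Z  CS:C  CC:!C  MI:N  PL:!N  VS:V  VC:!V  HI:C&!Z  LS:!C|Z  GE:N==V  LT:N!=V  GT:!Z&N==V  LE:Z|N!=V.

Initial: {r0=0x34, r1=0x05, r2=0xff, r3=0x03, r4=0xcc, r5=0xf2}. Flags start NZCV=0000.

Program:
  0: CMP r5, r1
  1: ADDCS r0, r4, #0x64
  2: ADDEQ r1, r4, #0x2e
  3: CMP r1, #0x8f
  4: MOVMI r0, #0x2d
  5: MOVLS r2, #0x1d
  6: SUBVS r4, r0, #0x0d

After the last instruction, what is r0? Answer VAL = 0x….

0: ✓ CMP  NZCV=1010
1: ✓ ADDCS  r0←0x30
2: · ADDEQ
3: ✓ CMP  NZCV=0000
4: · MOVMI
5: ✓ MOVLS  r2←0x1d
6: · SUBVS

VAL = 0x30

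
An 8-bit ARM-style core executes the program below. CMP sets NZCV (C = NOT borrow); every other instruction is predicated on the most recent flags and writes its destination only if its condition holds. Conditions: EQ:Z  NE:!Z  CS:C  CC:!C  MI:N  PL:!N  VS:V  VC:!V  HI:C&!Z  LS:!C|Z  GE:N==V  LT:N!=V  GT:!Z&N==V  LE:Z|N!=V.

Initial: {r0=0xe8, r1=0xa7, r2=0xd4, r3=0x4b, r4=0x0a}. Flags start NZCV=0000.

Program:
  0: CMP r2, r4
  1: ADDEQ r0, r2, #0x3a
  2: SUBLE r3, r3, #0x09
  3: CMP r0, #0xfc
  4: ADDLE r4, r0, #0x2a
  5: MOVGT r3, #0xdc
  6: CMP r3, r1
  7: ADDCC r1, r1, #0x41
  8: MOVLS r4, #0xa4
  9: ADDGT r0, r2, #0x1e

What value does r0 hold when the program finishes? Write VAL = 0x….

0: ✓ CMP  NZCV=1010
1: · ADDEQ
2: ✓ SUBLE  r3←0x42
3: ✓ CMP  NZCV=1000
4: ✓ ADDLE  r4←0x12
5: · MOVGT
6: ✓ CMP  NZCV=1001
7: ✓ ADDCC  r1←0xe8
8: ✓ MOVLS  r4←0xa4
9: ✓ ADDGT  r0←0xf2

VAL = 0xf2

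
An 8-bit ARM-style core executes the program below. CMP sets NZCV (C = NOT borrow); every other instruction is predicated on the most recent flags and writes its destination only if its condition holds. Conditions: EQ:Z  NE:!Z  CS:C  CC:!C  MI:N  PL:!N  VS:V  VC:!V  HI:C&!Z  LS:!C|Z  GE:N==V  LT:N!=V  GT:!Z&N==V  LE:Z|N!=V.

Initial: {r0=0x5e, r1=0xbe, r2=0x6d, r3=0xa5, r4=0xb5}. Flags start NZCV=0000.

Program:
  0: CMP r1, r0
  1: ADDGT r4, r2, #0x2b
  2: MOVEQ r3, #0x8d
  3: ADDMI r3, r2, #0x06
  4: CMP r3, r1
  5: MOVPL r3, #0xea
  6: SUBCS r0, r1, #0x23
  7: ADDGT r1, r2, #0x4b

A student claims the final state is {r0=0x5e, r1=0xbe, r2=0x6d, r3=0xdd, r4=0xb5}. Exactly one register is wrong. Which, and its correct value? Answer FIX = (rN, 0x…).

FIX = (r3, 0xa5)

[0] flags=0011 → (cmp)
[1] flags=0011 GT?F → skip
[2] flags=0011 EQ?F → skip
[3] flags=0011 MI?F → skip
[4] flags=1000 → (cmp)
[5] flags=1000 PL?F → skip
[6] flags=1000 CS?F → skip
[7] flags=1000 GT?F → skip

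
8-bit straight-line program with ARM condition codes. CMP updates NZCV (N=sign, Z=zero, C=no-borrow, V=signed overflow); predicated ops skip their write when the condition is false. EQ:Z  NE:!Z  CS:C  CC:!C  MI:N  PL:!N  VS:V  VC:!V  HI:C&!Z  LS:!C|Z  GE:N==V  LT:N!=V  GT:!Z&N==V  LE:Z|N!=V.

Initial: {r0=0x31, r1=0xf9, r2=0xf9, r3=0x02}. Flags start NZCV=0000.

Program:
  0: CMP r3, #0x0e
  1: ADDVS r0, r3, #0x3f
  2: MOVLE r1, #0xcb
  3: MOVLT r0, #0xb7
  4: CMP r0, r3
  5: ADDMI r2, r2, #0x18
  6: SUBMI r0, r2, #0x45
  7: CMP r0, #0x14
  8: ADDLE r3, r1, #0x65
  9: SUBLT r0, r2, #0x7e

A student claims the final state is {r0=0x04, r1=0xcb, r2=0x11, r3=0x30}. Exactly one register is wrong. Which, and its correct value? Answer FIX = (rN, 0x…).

0: ✓ CMP  NZCV=1000
1: · ADDVS
2: ✓ MOVLE  r1←0xcb
3: ✓ MOVLT  r0←0xb7
4: ✓ CMP  NZCV=1010
5: ✓ ADDMI  r2←0x11
6: ✓ SUBMI  r0←0xcc
7: ✓ CMP  NZCV=1010
8: ✓ ADDLE  r3←0x30
9: ✓ SUBLT  r0←0x93

FIX = (r0, 0x93)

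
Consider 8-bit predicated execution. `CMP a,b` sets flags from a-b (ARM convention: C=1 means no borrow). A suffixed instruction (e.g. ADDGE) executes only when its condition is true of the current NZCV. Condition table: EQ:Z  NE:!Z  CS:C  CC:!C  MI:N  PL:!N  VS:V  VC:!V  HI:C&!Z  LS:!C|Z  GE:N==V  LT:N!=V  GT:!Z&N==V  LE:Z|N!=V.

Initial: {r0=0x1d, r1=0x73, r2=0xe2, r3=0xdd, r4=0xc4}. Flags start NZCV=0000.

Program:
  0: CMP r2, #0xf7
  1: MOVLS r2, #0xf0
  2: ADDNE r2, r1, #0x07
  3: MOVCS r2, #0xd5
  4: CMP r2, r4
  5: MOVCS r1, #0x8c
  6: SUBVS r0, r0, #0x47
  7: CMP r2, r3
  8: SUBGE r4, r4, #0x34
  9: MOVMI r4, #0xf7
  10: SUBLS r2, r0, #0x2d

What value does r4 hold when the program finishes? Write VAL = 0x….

0: ✓ CMP  NZCV=1000
1: ✓ MOVLS  r2←0xf0
2: ✓ ADDNE  r2←0x7a
3: · MOVCS
4: ✓ CMP  NZCV=1001
5: · MOVCS
6: ✓ SUBVS  r0←0xd6
7: ✓ CMP  NZCV=1001
8: ✓ SUBGE  r4←0x90
9: ✓ MOVMI  r4←0xf7
10: ✓ SUBLS  r2←0xa9

VAL = 0xf7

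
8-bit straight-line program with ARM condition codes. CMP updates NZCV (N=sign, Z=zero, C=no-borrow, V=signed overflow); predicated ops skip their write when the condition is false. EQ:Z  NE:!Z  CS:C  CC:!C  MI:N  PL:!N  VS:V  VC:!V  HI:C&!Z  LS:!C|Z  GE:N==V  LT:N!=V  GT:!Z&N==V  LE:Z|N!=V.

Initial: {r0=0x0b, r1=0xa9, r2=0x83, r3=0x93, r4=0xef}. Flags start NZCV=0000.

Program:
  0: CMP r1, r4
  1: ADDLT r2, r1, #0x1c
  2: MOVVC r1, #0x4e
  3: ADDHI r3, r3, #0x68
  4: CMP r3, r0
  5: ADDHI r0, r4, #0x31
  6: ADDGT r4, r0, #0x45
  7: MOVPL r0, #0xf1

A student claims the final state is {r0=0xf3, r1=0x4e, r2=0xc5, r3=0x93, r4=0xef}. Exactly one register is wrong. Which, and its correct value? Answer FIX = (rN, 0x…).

0: ✓ CMP  NZCV=1000
1: ✓ ADDLT  r2←0xc5
2: ✓ MOVVC  r1←0x4e
3: · ADDHI
4: ✓ CMP  NZCV=1010
5: ✓ ADDHI  r0←0x20
6: · ADDGT
7: · MOVPL

FIX = (r0, 0x20)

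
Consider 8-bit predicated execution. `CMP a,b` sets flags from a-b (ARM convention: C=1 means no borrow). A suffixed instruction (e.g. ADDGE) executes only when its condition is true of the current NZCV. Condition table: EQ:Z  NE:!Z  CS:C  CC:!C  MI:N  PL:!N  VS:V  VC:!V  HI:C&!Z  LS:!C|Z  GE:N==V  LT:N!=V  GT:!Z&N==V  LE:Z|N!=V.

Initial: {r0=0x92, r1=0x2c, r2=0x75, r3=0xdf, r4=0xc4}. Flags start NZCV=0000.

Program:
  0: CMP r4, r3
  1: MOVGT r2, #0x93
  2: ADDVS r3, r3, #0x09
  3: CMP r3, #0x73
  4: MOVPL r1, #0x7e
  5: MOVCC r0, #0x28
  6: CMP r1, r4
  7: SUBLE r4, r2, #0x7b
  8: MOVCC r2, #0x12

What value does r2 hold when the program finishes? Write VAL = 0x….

VAL = 0x12

[0] flags=1000 → (cmp)
[1] flags=1000 GT?F → skip
[2] flags=1000 VS?F → skip
[3] flags=0011 → (cmp)
[4] flags=0011 PL?T → r1=0x7e
[5] flags=0011 CC?F → skip
[6] flags=1001 → (cmp)
[7] flags=1001 LE?F → skip
[8] flags=1001 CC?T → r2=0x12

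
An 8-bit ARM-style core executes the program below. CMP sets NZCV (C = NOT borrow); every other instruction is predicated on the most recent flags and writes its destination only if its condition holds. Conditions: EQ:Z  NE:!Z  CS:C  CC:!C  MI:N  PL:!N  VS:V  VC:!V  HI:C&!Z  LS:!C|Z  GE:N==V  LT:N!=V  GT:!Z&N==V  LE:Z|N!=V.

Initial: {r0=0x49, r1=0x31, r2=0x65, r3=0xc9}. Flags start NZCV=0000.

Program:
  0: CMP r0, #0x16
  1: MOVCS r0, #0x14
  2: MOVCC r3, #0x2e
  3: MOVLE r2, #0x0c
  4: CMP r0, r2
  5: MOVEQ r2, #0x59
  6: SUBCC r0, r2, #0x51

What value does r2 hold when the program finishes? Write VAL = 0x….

VAL = 0x65

0: ✓ CMP  NZCV=0010
1: ✓ MOVCS  r0←0x14
2: · MOVCC
3: · MOVLE
4: ✓ CMP  NZCV=1000
5: · MOVEQ
6: ✓ SUBCC  r0←0x14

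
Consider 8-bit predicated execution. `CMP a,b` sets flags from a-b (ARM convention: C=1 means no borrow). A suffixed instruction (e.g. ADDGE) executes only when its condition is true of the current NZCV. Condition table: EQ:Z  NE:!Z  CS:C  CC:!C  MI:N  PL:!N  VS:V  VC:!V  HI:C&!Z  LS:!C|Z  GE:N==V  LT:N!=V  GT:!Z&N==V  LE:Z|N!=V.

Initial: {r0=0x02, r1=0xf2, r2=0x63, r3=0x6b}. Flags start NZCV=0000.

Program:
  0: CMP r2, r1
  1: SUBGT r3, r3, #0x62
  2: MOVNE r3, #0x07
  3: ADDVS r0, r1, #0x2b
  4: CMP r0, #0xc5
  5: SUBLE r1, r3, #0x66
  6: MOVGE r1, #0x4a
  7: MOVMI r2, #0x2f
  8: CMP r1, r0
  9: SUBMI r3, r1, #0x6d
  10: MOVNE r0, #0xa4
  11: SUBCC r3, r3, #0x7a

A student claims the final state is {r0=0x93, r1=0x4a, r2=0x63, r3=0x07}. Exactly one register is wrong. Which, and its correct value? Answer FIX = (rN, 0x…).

FIX = (r0, 0xa4)

0: ✓ CMP  NZCV=0000
1: ✓ SUBGT  r3←0x09
2: ✓ MOVNE  r3←0x07
3: · ADDVS
4: ✓ CMP  NZCV=0000
5: · SUBLE
6: ✓ MOVGE  r1←0x4a
7: · MOVMI
8: ✓ CMP  NZCV=0010
9: · SUBMI
10: ✓ MOVNE  r0←0xa4
11: · SUBCC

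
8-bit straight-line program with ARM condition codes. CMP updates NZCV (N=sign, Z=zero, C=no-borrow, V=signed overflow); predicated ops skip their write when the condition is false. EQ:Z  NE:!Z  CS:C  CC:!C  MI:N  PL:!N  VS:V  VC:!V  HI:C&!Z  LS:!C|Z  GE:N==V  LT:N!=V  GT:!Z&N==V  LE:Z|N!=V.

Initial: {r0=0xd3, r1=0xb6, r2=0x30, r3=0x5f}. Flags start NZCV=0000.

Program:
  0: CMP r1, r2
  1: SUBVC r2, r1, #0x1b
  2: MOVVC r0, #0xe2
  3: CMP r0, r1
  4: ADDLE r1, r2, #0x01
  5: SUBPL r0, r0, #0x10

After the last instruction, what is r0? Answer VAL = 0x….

0: ✓ CMP  NZCV=1010
1: ✓ SUBVC  r2←0x9b
2: ✓ MOVVC  r0←0xe2
3: ✓ CMP  NZCV=0010
4: · ADDLE
5: ✓ SUBPL  r0←0xd2

VAL = 0xd2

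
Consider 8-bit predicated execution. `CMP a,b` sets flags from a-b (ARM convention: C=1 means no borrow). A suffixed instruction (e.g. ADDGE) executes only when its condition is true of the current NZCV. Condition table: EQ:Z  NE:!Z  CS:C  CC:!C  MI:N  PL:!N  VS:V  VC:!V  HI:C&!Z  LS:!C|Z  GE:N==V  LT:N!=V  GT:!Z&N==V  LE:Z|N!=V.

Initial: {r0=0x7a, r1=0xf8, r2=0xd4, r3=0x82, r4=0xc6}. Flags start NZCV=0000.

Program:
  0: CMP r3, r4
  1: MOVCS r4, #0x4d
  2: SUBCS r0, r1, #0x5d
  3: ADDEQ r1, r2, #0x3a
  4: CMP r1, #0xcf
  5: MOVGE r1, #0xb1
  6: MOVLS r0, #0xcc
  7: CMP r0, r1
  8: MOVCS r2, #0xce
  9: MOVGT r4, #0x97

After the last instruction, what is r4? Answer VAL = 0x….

VAL = 0x97

0: ✓ CMP  NZCV=1000
1: · MOVCS
2: · SUBCS
3: · ADDEQ
4: ✓ CMP  NZCV=0010
5: ✓ MOVGE  r1←0xb1
6: · MOVLS
7: ✓ CMP  NZCV=1001
8: · MOVCS
9: ✓ MOVGT  r4←0x97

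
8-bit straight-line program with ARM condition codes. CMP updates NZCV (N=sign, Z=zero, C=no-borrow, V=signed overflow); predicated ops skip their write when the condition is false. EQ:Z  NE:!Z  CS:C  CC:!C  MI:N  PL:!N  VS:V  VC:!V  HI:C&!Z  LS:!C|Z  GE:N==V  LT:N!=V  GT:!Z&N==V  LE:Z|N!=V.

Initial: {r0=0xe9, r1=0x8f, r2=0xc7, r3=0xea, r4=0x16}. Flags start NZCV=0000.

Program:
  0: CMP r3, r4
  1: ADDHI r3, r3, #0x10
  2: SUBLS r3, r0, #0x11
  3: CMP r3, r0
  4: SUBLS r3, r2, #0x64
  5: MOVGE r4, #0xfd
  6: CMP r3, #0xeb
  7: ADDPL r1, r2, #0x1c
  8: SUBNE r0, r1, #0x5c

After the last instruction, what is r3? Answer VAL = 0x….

VAL = 0xfa

0: ✓ CMP  NZCV=1010
1: ✓ ADDHI  r3←0xfa
2: · SUBLS
3: ✓ CMP  NZCV=0010
4: · SUBLS
5: ✓ MOVGE  r4←0xfd
6: ✓ CMP  NZCV=0010
7: ✓ ADDPL  r1←0xe3
8: ✓ SUBNE  r0←0x87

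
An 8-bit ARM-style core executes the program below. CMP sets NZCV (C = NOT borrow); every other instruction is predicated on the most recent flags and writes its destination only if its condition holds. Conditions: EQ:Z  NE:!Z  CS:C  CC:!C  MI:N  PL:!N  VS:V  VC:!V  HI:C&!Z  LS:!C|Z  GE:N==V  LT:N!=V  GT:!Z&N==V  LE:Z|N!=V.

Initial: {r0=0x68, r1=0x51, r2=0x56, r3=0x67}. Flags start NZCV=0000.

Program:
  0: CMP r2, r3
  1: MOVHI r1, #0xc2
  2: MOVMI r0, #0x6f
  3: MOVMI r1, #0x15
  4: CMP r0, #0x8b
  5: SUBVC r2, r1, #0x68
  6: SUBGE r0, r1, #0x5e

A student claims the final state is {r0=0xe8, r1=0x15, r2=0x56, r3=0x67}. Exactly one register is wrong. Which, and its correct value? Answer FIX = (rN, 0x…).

FIX = (r0, 0xb7)

[0] flags=1000 → (cmp)
[1] flags=1000 HI?F → skip
[2] flags=1000 MI?T → r0=0x6f
[3] flags=1000 MI?T → r1=0x15
[4] flags=1001 → (cmp)
[5] flags=1001 VC?F → skip
[6] flags=1001 GE?T → r0=0xb7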